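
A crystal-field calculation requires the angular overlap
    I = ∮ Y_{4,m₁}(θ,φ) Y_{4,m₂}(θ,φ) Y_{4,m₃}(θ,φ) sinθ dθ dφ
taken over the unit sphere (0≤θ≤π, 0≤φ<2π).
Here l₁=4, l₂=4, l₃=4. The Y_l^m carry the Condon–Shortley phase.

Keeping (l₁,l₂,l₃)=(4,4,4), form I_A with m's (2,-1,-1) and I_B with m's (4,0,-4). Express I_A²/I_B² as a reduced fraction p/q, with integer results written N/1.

90/49

Shared (l₁,l₂,l₃)=(4,4,4): N and (l;000)² cancel in I_A²/I_B².
A: Δ = 4!·4!·4!/13! = 1/450450; Racah Σ t=0..2: t=0:+1/576 t=1:−1/144 t=2:+1/576 = -1/288; ⇒ 3j(4 4 4; 2 -1 -1)² = 20/1001, sgn +1
B: Δ = 4!·4!·4!/13! = 1/450450; Racah Σ t=0..0: t=0:+1/13824 = 1/13824; ⇒ 3j(4 4 4; 4 0 -4)² = 14/1287, sgn +1
I_A²/I_B² = (20/1001)/(14/1287) = 90/49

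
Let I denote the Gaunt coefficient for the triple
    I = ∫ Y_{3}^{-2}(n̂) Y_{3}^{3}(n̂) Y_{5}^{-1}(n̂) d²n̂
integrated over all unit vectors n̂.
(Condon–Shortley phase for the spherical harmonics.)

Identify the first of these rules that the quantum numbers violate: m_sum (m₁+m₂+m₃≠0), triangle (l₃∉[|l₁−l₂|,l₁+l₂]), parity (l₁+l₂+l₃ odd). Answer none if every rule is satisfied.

parity

m₁+m₂+m₃ = -2 + 3 − 1 = 0  ✓
triangle: |3−3|=0 ≤ l₃=5 ≤ 3+3=6  ✓
parity: l₁+l₂+l₃ = 11 is odd  ✗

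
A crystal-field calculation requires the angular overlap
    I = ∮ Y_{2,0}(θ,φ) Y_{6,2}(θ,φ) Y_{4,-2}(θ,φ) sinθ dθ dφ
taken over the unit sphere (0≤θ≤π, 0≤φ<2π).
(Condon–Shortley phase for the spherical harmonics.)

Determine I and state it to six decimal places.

Checks pass: Σm=0; 12 even; l₃=4∈[4,8].
(2·2+1)(2·6+1)(2·4+1) = 585
Δ: 4! 0! 8! / 13! → 1/6435
sum: t=2:+1/2304 = 1/2304
3j²(2 6 4; 0 0 0) = Δ·Π!·Σ² = 5/143  (sign +1)
sum: t=2:+1/5760 = 1/5760
3j²(2 6 4; 0 2 -2) = Δ·Π!·Σ² = 56/2145  (sign +1)
combine: 4πI² = 585·5/143·56/2145 = 840/1573
take √, sign +1: I = 0.20614383

0.206144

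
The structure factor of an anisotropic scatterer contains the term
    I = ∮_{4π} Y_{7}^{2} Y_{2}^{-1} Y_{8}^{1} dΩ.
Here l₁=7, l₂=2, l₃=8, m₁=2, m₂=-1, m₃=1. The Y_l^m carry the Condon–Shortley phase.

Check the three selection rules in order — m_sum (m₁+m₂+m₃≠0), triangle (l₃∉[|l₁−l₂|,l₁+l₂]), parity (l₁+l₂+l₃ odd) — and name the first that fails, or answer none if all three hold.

m_sum

azimuthal sum: 2 − 1 + 1 = 2  ✗
5 ≤ 8 ≤ 9 (triangle on l)
L = 7 + 2 + 8 = 17 (odd)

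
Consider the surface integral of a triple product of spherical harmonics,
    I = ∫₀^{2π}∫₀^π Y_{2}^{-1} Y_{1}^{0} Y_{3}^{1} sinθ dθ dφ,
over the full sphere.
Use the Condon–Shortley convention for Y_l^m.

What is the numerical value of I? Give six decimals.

m-sum 0 ✓  L=6 even ✓  1≤3≤3 ✓
Π(2lᵢ+1) = 5×3×7 = 105
triangle coeff Δ(2,1,3) = 1/105
Σ_t [0,0]: t=0:+1/4 = 1/4
(3j)²=3/35 [(2 1 3; 0 0 0)], sign=-1
Σ_t [0,0]: t=0:+1/6 = 1/6
(3j)²=8/105 [(2 1 3; -1 0 1)], sign=+1
⇒ 4πI² = 24/35
I = (-1)√(24/35/(4π)) = -0.23359668

-0.233597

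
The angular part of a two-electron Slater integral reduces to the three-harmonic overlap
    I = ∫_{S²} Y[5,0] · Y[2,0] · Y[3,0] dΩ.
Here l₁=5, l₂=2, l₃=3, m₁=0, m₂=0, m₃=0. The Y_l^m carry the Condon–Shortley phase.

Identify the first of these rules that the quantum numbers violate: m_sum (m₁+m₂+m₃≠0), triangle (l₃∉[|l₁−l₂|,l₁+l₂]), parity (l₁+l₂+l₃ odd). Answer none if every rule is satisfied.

azimuthal sum: 0 + 0 + 0 = 0  ✓
3 ≤ 3 ≤ 7 (triangle on l)  ✓
L = 5 + 2 + 3 = 10 (even)  ✓

none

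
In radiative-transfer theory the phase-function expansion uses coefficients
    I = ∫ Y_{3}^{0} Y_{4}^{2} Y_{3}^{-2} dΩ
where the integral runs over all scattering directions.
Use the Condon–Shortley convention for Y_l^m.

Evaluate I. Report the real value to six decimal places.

-0.044418

Checks pass: Σm=0; 10 even; l₃=3∈[1,7].
(2·3+1)(2·4+1)(2·3+1) = 441
Δ: 4! 2! 4! / 11! → 1/34650
sum: t=1:−1/72 t=2:+1/16 t=3:−1/72 = 5/144
3j²(3 4 3; 0 0 0) = Δ·Π!·Σ² = 2/77  (sign -1)
sum: t=2:+1/96 t=3:−1/72 = -1/288
3j²(3 4 3; 0 2 -2) = Δ·Π!·Σ² = 1/462  (sign +1)
combine: 4πI² = 441·2/77·1/462 = 3/121
take √, sign -1: I = -0.04441841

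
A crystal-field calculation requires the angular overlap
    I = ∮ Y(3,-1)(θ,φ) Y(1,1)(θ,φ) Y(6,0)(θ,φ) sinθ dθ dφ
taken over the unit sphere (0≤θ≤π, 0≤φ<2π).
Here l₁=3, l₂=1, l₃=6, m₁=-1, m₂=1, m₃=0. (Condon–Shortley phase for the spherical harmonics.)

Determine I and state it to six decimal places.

0.000000

triangle: need 2≤l₃≤4, have 6; I=0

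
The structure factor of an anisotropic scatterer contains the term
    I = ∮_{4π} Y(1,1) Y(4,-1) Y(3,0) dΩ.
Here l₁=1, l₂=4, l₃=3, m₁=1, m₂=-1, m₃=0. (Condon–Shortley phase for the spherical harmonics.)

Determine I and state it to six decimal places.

m-sum 0 ✓  L=8 even ✓  3≤3≤5 ✓
Π(2lᵢ+1) = 3×9×7 = 189
triangle coeff Δ(1,4,3) = 1/252
Σ_t [1,1]: t=1:−1/36 = -1/36
(3j)²=4/63 [(1 4 3; 0 0 0)], sign=+1
Σ_t [0,0]: t=0:+1/72 = 1/72
(3j)²=5/126 [(1 4 3; 1 -1 0)], sign=-1
⇒ 4πI² = 10/21
I = (-1)√(10/21/(4π)) = -0.19466390

-0.194664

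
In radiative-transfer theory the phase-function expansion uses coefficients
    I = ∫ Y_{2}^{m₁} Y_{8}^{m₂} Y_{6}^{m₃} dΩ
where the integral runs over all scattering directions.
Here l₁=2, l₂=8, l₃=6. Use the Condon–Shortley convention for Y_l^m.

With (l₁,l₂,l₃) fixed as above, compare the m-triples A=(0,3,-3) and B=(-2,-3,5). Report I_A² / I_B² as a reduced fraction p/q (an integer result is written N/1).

Shared (l₁,l₂,l₃)=(2,8,6): N and (l;000)² cancel in I_A²/I_B².
A: Δ = 4!·0!·12!/17! = 1/30940; Racah Σ t=2..2: t=2:+1/8709120 = 1/8709120; ⇒ 3j(2 8 6; 0 3 -3)² = 55/3094, sgn -1
B: Δ = 4!·0!·12!/17! = 1/30940; Racah Σ t=4..4: t=4:+1/958003200 = 1/958003200; ⇒ 3j(2 8 6; -2 -3 5)² = 1/6188, sgn -1
I_A²/I_B² = (55/3094)/(1/6188) = 110/1

110/1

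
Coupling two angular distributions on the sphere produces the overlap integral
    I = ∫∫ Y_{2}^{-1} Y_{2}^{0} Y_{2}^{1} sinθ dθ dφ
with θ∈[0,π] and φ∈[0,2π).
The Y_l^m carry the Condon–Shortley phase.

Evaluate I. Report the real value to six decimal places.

-0.090112

m-sum 0 ✓  L=6 even ✓  0≤2≤4 ✓
Π(2lᵢ+1) = 5×5×5 = 125
triangle coeff Δ(2,2,2) = 1/630
Σ_t [0,2]: t=0:+1/8 t=1:−1/1 t=2:+1/8 = -3/4
(3j)²=2/35 [(2 2 2; 0 0 0)], sign=-1
Σ_t [1,2]: t=1:−1/2 t=2:+1/4 = -1/4
(3j)²=1/70 [(2 2 2; -1 0 1)], sign=+1
⇒ 4πI² = 5/49
I = (-1)√(5/49/(4π)) = -0.09011188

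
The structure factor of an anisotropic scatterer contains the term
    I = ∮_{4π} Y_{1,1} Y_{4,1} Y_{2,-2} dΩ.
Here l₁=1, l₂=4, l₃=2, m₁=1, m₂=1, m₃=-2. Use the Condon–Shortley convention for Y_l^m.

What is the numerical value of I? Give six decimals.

0.000000

triangle: need 3≤l₃≤5, have 2; I=0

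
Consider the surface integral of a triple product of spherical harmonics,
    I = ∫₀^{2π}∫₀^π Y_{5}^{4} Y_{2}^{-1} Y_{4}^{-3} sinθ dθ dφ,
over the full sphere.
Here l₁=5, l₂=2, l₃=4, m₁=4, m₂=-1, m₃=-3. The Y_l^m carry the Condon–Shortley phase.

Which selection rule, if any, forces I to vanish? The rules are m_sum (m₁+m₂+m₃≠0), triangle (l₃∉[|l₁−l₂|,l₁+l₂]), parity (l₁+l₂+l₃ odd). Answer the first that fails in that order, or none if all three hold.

parity

azimuthal sum: 4 − 1 − 3 = 0  ✓
3 ≤ 4 ≤ 7 (triangle on l)  ✓
L = 5 + 2 + 4 = 11 (odd)  ✗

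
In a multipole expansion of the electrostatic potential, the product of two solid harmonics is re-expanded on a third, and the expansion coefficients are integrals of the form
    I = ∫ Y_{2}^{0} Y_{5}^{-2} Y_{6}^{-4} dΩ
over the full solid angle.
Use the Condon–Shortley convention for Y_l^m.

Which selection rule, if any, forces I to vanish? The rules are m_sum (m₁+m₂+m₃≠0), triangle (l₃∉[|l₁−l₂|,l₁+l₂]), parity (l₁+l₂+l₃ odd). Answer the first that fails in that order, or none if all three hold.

m₁+m₂+m₃ = 0 − 2 − 4 = -6  ✗
triangle: |2−5|=3 ≤ l₃=6 ≤ 2+5=7
parity: l₁+l₂+l₃ = 13 is odd

m_sum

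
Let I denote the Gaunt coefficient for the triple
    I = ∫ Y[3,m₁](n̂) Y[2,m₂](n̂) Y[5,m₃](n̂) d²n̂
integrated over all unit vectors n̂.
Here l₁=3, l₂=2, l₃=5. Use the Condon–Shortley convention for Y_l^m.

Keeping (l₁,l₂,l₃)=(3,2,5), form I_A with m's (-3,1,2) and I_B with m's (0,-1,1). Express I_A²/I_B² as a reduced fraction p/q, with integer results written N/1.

l's match ⇒ only the (l;m) 3-j factors differ between A and B.
A: triangle coeff Δ(3,2,5) = 1/2310; Σ_t [0,0]: t=0:+1/4320 = 1/4320; (3j)²=1/330 [(3 2 5; -3 1 2)], sign=-1
B: triangle coeff Δ(3,2,5) = 1/2310; Σ_t [0,0]: t=0:+1/216 = 1/216; (3j)²=8/231 [(3 2 5; 0 -1 1)], sign=+1
I_A²/I_B² = (1/330)/(8/231) = 7/80

7/80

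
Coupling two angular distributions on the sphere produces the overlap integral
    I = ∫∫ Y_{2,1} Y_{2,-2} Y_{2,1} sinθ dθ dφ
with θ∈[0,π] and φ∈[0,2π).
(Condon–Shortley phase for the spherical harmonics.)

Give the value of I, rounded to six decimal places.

0.220728

Checks pass: Σm=0; 6 even; l₃=2∈[0,4].
(2·2+1)(2·2+1)(2·2+1) = 125
Δ: 2! 2! 2! / 7! → 1/630
sum: t=0:+1/8 t=1:−1/1 t=2:+1/8 = -3/4
3j²(2 2 2; 0 0 0) = Δ·Π!·Σ² = 2/35  (sign -1)
sum: t=0:+1/4 = 1/4
3j²(2 2 2; 1 -2 1) = Δ·Π!·Σ² = 3/35  (sign -1)
combine: 4πI² = 125·2/35·3/35 = 30/49
take √, sign +1: I = 0.22072812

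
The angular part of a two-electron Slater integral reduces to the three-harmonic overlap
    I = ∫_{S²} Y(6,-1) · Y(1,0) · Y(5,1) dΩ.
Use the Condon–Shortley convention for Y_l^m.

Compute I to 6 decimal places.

-0.241725

m-sum 0 ✓  L=12 even ✓  5≤5≤7 ✓
Π(2lᵢ+1) = 13×3×11 = 429
triangle coeff Δ(6,1,5) = 1/858
Σ_t [1,1]: t=1:−1/14400 = -1/14400
(3j)²=6/143 [(6 1 5; 0 0 0)], sign=+1
Σ_t [1,1]: t=1:−1/17280 = -1/17280
(3j)²=35/858 [(6 1 5; -1 0 1)], sign=-1
⇒ 4πI² = 105/143
I = (-1)√(105/143/(4π)) = -0.24172507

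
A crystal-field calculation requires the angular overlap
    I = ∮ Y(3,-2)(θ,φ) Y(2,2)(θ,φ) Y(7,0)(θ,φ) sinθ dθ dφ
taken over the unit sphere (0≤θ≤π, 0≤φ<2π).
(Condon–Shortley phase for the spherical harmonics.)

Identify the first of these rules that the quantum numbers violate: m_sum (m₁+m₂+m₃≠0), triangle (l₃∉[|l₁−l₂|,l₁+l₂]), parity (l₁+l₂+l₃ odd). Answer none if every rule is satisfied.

triangle

Σmᵢ = 0  ✓
l₃∈[|l₁−l₂|,l₁+l₂]=[1,5], have l₃=7  ✗
Σlᵢ = 12 ⇒ even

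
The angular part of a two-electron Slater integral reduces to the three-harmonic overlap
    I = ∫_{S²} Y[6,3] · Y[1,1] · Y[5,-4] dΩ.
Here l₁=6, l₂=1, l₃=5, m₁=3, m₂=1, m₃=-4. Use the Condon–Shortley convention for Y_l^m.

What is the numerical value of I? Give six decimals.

m-sum 0 ✓  L=12 even ✓  5≤5≤7 ✓
Π(2lᵢ+1) = 13×3×11 = 429
triangle coeff Δ(6,1,5) = 1/858
Σ_t [1,1]: t=1:−1/14400 = -1/14400
(3j)²=6/143 [(6 1 5; 0 0 0)], sign=+1
Σ_t [2,2]: t=2:+1/725760 = 1/725760
(3j)²=1/286 [(6 1 5; 3 1 -4)], sign=-1
⇒ 4πI² = 9/143
I = (-1)√(9/143/(4π)) = -0.07076985

-0.070770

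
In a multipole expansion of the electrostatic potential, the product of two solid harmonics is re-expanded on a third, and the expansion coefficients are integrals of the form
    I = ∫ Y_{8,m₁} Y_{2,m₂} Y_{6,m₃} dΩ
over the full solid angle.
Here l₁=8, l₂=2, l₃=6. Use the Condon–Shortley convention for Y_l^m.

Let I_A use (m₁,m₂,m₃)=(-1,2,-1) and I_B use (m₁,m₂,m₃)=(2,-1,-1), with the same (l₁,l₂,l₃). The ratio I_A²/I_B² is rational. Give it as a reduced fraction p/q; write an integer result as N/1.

l's match ⇒ only the (l;m) 3-j factors differ between A and B.
A: triangle coeff Δ(8,2,6) = 1/30940; Σ_t [4,4]: t=4:+1/14515200 = 1/14515200; (3j)²=9/2210 [(8 2 6; -1 2 -1)], sign=-1
B: triangle coeff Δ(8,2,6) = 1/30940; Σ_t [1,1]: t=1:−1/3628800 = -1/3628800; (3j)²=36/1547 [(8 2 6; 2 -1 -1)], sign=+1
I_A²/I_B² = (9/2210)/(36/1547) = 7/40

7/40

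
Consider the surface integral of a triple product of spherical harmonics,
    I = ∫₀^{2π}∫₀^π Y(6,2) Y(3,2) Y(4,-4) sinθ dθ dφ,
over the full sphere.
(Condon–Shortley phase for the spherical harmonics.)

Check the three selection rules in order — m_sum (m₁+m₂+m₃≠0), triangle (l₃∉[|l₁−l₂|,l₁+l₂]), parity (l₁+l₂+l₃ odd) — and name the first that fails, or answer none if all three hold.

parity

Σmᵢ = 0  ✓
l₃∈[|l₁−l₂|,l₁+l₂]=[3,9], have l₃=4  ✓
Σlᵢ = 13 ⇒ odd  ✗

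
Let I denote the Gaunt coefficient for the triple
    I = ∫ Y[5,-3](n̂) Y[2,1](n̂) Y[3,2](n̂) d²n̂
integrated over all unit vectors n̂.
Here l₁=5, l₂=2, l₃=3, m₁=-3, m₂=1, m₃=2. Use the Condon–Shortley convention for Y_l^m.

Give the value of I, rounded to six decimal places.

Rules hold: Σm=0, L=10 even, 3≤3≤7.
N = 11·5·7 = 385
Δ = 4!·6!·0!/11! = 1/2310
Racah Σ t=2..2: t=2:+1/144 = 1/144
⇒ 3j(5 2 3; 0 0 0)² = 10/231, sgn -1
Racah Σ t=3..3: t=3:−1/720 = -1/720
⇒ 3j(5 2 3; -3 1 2)² = 8/165, sgn +1
4πI² = N·(3j₀)²·(3jₘ)² = 80/99
I = -1·√(0.808081/4π) = -0.25358436

-0.253584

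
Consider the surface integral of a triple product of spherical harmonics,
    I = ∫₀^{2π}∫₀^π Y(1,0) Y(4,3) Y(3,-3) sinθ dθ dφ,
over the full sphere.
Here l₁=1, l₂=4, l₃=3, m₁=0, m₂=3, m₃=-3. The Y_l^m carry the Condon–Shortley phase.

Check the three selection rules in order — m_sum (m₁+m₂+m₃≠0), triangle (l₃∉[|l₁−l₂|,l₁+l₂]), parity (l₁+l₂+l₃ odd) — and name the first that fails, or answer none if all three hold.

none

azimuthal sum: 0 + 3 − 3 = 0  ✓
3 ≤ 3 ≤ 5 (triangle on l)  ✓
L = 1 + 4 + 3 = 8 (even)  ✓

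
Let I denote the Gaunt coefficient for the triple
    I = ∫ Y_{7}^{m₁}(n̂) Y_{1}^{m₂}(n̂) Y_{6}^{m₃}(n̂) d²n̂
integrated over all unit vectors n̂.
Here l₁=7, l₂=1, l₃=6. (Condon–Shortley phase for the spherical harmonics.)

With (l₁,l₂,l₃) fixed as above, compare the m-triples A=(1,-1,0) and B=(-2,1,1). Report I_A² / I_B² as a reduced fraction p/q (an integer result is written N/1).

7/9

Shared (l₁,l₂,l₃)=(7,1,6): N and (l;000)² cancel in I_A²/I_B².
A: Δ = 2!·12!·0!/15! = 1/1365; Racah Σ t=0..0: t=0:+1/1036800 = 1/1036800; ⇒ 3j(7 1 6; 1 -1 0)² = 4/195, sgn +1
B: Δ = 2!·12!·0!/15! = 1/1365; Racah Σ t=2..2: t=2:+1/1209600 = 1/1209600; ⇒ 3j(7 1 6; -2 1 1)² = 12/455, sgn -1
I_A²/I_B² = (4/195)/(12/455) = 7/9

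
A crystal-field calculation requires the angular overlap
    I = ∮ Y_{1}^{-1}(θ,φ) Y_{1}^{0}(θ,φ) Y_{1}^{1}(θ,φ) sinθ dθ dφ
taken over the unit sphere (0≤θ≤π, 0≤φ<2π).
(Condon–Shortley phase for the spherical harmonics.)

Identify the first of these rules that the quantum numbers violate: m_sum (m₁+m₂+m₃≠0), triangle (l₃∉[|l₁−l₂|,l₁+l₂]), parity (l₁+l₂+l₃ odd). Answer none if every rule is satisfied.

Σmᵢ = 0  ✓
l₃∈[|l₁−l₂|,l₁+l₂]=[0,2], have l₃=1  ✓
Σlᵢ = 3 ⇒ odd  ✗

parity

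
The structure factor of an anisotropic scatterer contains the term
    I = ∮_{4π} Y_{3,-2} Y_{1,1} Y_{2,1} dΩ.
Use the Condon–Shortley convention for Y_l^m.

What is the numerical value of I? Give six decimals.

Checks pass: Σm=0; 6 even; l₃=2∈[2,4].
(2·3+1)(2·1+1)(2·2+1) = 105
Δ: 2! 4! 0! / 7! → 1/105
sum: t=1:−1/4 = -1/4
3j²(3 1 2; 0 0 0) = Δ·Π!·Σ² = 3/35  (sign -1)
sum: t=2:+1/12 = 1/12
3j²(3 1 2; -2 1 1) = Δ·Π!·Σ² = 2/21  (sign -1)
combine: 4πI² = 105·3/35·2/21 = 6/7
take √, sign +1: I = 0.26116903

0.261169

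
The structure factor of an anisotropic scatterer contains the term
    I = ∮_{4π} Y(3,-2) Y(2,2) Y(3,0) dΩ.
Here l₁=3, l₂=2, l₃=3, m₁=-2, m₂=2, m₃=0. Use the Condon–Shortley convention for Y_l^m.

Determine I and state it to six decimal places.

Checks pass: Σm=0; 8 even; l₃=3∈[1,5].
(2·3+1)(2·2+1)(2·3+1) = 245
Δ: 2! 4! 2! / 9! → 1/3780
sum: t=0:+1/24 t=1:−1/4 t=2:+1/24 = -1/6
3j²(3 2 3; 0 0 0) = Δ·Π!·Σ² = 4/105  (sign +1)
sum: t=2:+1/24 = 1/24
3j²(3 2 3; -2 2 0) = Δ·Π!·Σ² = 1/21  (sign -1)
combine: 4πI² = 245·4/105·1/21 = 4/9
take √, sign -1: I = -0.18806319

-0.188063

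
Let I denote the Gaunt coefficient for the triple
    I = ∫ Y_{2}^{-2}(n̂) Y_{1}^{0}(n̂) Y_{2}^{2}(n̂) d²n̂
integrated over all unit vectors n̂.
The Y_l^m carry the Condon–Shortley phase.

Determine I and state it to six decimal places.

Σlᵢ=5 odd — θ-integrand is odd under cosθ→−cosθ; I=0

0.000000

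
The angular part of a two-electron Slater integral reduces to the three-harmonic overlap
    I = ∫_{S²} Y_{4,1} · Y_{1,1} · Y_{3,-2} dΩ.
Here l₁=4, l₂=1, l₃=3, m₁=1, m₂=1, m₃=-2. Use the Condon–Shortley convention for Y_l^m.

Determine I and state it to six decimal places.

m-sum 0 ✓  L=8 even ✓  3≤3≤5 ✓
Π(2lᵢ+1) = 9×3×7 = 189
triangle coeff Δ(4,1,3) = 1/252
Σ_t [1,1]: t=1:−1/36 = -1/36
(3j)²=4/63 [(4 1 3; 0 0 0)], sign=+1
Σ_t [2,2]: t=2:+1/240 = 1/240
(3j)²=1/84 [(4 1 3; 1 1 -2)], sign=-1
⇒ 4πI² = 1/7
I = (-1)√(1/7/(4π)) = -0.10662181

-0.106622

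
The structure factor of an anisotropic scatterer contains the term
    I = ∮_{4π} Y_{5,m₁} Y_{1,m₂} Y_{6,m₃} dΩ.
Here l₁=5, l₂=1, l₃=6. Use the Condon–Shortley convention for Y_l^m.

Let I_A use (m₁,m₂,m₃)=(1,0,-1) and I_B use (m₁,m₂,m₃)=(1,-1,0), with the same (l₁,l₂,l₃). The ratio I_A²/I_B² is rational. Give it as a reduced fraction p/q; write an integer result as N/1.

Same 5,1,6: normalisation and zero-m 3j drop out of the ratio.
A: Δ: 0! 10! 2! / 13! → 1/858; sum: t=0:+1/17280 = 1/17280; 3j²(5 1 6; 1 0 -1) = Δ·Π!·Σ² = 35/858  (sign -1)
B: Δ: 0! 10! 2! / 13! → 1/858; sum: t=0:+1/34560 = 1/34560; 3j²(5 1 6; 1 -1 0) = Δ·Π!·Σ² = 5/286  (sign +1)
I_A²/I_B² = (35/858)/(5/286) = 7/3

7/3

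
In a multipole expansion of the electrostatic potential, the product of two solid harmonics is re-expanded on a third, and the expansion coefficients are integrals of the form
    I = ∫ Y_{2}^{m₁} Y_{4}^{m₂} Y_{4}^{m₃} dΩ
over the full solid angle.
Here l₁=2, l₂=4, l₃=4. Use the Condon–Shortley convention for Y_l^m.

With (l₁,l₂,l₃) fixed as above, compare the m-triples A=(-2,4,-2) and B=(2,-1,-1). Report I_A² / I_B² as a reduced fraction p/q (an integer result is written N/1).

l's match ⇒ only the (l;m) 3-j factors differ between A and B.
A: triangle coeff Δ(2,4,4) = 1/13860; Σ_t [2,2]: t=2:+1/2880 = 1/2880; (3j)²=2/165 [(2 4 4; -2 4 -2)], sign=+1
B: triangle coeff Δ(2,4,4) = 1/13860; Σ_t [0,0]: t=0:+1/144 = 1/144; (3j)²=10/231 [(2 4 4; 2 -1 -1)], sign=-1
I_A²/I_B² = (2/165)/(10/231) = 7/25

7/25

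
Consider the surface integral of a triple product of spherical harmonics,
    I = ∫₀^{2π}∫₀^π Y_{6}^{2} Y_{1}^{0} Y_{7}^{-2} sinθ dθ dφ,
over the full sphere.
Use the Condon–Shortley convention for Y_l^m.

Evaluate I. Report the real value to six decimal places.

Rules hold: Σm=0, L=14 even, 5≤7≤7.
N = 13·3·15 = 585
Δ = 0!·12!·2!/15! = 1/1365
Racah Σ t=0..0: t=0:+1/518400 = 1/518400
⇒ 3j(6 1 7; 0 0 0)² = 7/195, sgn -1
Racah Σ t=0..0: t=0:+1/967680 = 1/967680
⇒ 3j(6 1 7; 2 0 -2)² = 3/91, sgn -1
4πI² = N·(3j₀)²·(3jₘ)² = 9/13
I = +1·√(0.692308/4π) = 0.23471705

0.234717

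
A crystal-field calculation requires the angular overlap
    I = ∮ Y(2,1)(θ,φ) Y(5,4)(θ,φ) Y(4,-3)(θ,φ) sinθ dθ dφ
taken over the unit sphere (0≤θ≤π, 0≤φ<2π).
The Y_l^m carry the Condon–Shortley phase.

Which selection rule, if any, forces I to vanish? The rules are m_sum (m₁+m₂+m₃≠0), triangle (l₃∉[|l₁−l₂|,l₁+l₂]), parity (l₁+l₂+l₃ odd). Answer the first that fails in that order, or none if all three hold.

m₁+m₂+m₃ = 1 + 4 − 3 = 2  ✗
triangle: |2−5|=3 ≤ l₃=4 ≤ 2+5=7
parity: l₁+l₂+l₃ = 11 is odd

m_sum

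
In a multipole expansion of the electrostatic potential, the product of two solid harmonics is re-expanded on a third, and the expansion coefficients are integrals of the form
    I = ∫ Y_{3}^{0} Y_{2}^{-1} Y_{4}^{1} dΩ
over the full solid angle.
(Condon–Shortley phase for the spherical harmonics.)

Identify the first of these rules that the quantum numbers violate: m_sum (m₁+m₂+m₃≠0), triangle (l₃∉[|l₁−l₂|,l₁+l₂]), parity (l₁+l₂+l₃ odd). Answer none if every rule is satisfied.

Σmᵢ = 0  ✓
l₃∈[|l₁−l₂|,l₁+l₂]=[1,5], have l₃=4  ✓
Σlᵢ = 9 ⇒ odd  ✗

parity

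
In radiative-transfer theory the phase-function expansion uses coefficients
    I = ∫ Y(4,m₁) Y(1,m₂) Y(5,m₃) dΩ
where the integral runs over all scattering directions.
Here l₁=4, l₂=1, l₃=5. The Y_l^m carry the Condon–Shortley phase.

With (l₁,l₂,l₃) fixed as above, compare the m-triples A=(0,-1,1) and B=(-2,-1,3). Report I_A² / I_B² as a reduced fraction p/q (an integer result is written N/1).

15/28

Same 4,1,5: normalisation and zero-m 3j drop out of the ratio.
A: Δ: 0! 8! 2! / 11! → 1/495; sum: t=0:+1/1152 = 1/1152; 3j²(4 1 5; 0 -1 1) = Δ·Π!·Σ² = 1/33  (sign +1)
B: Δ: 0! 8! 2! / 11! → 1/495; sum: t=0:+1/2880 = 1/2880; 3j²(4 1 5; -2 -1 3) = Δ·Π!·Σ² = 28/495  (sign +1)
I_A²/I_B² = (1/33)/(28/495) = 15/28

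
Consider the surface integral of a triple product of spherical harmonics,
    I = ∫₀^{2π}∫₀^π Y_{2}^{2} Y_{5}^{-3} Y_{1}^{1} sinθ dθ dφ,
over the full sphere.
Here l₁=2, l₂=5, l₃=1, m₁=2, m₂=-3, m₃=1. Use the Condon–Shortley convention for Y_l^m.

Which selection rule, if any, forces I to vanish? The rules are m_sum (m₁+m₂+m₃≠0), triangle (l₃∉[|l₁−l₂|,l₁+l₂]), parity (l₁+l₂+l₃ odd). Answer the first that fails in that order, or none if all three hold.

triangle

azimuthal sum: 2 − 3 + 1 = 0  ✓
3 ≤ 1 ≤ 7 (triangle on l)  ✗
L = 2 + 5 + 1 = 8 (even)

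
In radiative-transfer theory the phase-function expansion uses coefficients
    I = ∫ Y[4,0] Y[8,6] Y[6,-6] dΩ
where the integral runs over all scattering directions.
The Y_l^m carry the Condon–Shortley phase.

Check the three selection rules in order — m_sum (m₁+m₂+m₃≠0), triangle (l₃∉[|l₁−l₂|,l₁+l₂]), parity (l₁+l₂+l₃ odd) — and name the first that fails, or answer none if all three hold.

m₁+m₂+m₃ = 0 + 6 − 6 = 0  ✓
triangle: |4−8|=4 ≤ l₃=6 ≤ 4+8=12  ✓
parity: l₁+l₂+l₃ = 18 is even  ✓

none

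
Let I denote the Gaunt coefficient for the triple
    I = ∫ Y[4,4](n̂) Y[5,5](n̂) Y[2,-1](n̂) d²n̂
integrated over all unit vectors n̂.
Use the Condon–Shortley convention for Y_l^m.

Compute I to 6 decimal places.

0.000000

4 + 5 − 1 = 8 ≠ 0: azimuthal integral kills it; I = 0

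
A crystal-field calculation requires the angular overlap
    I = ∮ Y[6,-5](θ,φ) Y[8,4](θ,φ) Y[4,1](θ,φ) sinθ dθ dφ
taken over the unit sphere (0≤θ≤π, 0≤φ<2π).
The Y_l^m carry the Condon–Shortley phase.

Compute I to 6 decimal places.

Checks pass: Σm=0; 18 even; l₃=4∈[2,14].
(2·6+1)(2·8+1)(2·4+1) = 1989
Δ: 10! 2! 6! / 19! → 1/23279256
sum: t=4:+1/1658880 t=5:−1/518400 t=6:+1/1658880 = -1/1382400
3j²(6 8 4; 0 0 0) = Δ·Π!·Σ² = 504/46189  (sign -1)
sum: t=9:−1/26127360 t=10:+1/174182400 = -17/522547200
3j²(6 8 4; -5 4 1) = Δ·Π!·Σ² = 935/62244  (sign +1)
combine: 4πI² = 1989·504/46189·935/62244 = 1530/4693
take √, sign -1: I = -0.16107031

-0.161070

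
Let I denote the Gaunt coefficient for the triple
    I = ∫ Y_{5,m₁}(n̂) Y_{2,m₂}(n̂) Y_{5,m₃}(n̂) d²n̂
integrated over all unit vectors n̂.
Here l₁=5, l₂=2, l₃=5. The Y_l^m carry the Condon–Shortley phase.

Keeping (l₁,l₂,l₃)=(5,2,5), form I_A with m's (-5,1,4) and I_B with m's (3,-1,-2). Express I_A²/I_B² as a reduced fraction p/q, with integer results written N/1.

27/20

Shared (l₁,l₂,l₃)=(5,2,5): N and (l;000)² cancel in I_A²/I_B².
A: Δ = 2!·8!·2!/13! = 1/38610; Racah Σ t=2..2: t=2:+1/80640 = 1/80640; ⇒ 3j(5 2 5; -5 1 4)² = 9/286, sgn -1
B: Δ = 2!·8!·2!/13! = 1/38610; Racah Σ t=0..1: t=0:+1/2880 t=1:−1/10080 = 1/4032; ⇒ 3j(5 2 5; 3 -1 -2)² = 10/429, sgn -1
I_A²/I_B² = (9/286)/(10/429) = 27/20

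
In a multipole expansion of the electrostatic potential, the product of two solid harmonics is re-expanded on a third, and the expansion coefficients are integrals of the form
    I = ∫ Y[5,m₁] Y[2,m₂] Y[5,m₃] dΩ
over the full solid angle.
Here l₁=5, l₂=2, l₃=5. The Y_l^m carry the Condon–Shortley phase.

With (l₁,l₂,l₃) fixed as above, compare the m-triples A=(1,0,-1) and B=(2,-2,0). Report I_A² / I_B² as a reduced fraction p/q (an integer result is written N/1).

Shared (l₁,l₂,l₃)=(5,2,5): N and (l;000)² cancel in I_A²/I_B².
A: Δ = 2!·8!·2!/13! = 1/38610; Racah Σ t=0..2: t=0:+1/2304 t=1:−1/720 t=2:+1/5760 = -1/1280; ⇒ 3j(5 2 5; 1 0 -1)² = 27/1430, sgn -1
B: Δ = 2!·8!·2!/13! = 1/38610; Racah Σ t=0..0: t=0:+1/2880 = 1/2880; ⇒ 3j(5 2 5; 2 -2 0)² = 14/429, sgn -1
I_A²/I_B² = (27/1430)/(14/429) = 81/140

81/140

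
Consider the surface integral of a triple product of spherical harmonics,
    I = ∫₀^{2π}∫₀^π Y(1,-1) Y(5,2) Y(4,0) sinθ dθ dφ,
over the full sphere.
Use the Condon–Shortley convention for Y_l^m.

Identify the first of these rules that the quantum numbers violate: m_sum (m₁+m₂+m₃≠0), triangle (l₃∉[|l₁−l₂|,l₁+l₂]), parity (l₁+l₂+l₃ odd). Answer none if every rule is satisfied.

m₁+m₂+m₃ = -1 + 2 + 0 = 1  ✗
triangle: |1−5|=4 ≤ l₃=4 ≤ 1+5=6
parity: l₁+l₂+l₃ = 10 is even

m_sum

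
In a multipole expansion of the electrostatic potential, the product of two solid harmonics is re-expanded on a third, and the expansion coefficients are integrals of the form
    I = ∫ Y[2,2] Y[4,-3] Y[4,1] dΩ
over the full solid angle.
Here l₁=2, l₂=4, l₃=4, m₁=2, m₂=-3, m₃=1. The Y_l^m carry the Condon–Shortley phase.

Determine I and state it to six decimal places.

m-sum 0 ✓  L=10 even ✓  2≤4≤6 ✓
Π(2lᵢ+1) = 5×9×9 = 405
triangle coeff Δ(2,4,4) = 1/13860
Σ_t [0,2]: t=0:+1/192 t=1:−1/36 t=2:+1/192 = -5/288
(3j)²=20/693 [(2 4 4; 0 0 0)], sign=-1
Σ_t [0,0]: t=0:+1/480 = 1/480
(3j)²=3/110 [(2 4 4; 2 -3 1)], sign=-1
⇒ 4πI² = 270/847
I = (+1)√(270/847/(4π)) = 0.15927046

0.159270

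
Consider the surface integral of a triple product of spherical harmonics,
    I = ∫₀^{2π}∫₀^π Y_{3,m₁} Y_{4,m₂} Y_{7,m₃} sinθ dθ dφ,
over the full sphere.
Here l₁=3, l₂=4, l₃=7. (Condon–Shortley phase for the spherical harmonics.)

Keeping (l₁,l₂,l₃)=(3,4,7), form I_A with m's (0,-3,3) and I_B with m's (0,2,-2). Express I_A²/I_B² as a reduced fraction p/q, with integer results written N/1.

Shared (l₁,l₂,l₃)=(3,4,7): N and (l;000)² cancel in I_A²/I_B².
A: Δ = 0!·6!·8!/15! = 1/45045; Racah Σ t=0..0: t=0:+1/181440 = 1/181440; ⇒ 3j(3 4 7; 0 -3 3)² = 32/3003, sgn +1
B: Δ = 0!·6!·8!/15! = 1/45045; Racah Σ t=0..0: t=0:+1/51840 = 1/51840; ⇒ 3j(3 4 7; 0 2 -2)² = 8/429, sgn -1
I_A²/I_B² = (32/3003)/(8/429) = 4/7

4/7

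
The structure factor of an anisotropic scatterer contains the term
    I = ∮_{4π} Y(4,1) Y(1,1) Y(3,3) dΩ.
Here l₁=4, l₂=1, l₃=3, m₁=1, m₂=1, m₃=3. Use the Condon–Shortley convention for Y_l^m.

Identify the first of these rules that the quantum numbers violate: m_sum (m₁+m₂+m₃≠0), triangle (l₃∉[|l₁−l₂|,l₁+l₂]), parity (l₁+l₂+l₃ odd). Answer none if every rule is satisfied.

m_sum

azimuthal sum: 1 + 1 + 3 = 5  ✗
3 ≤ 3 ≤ 5 (triangle on l)
L = 4 + 1 + 3 = 8 (even)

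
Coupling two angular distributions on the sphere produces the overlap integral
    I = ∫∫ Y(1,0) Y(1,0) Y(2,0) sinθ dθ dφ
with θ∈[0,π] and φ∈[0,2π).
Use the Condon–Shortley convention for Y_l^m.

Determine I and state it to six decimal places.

m-sum 0 ✓  L=4 even ✓  0≤2≤2 ✓
Π(2lᵢ+1) = 3×3×5 = 45
triangle coeff Δ(1,1,2) = 1/30
Σ_t [0,0]: t=0:+1/1 = 1/1
(3j)²=2/15 [(1 1 2; 0 0 0)], sign=+1
(m-triple is (0,0,0) — same symbol as above.)
⇒ 4πI² = 4/5
I = (+1)√(4/5/(4π)) = 0.25231325

0.252313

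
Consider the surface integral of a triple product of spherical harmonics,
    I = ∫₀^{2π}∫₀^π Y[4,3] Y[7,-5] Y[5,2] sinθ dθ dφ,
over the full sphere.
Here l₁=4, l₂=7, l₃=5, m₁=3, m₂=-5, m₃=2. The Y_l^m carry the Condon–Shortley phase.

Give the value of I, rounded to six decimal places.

-0.026159

m-sum 0 ✓  L=16 even ✓  3≤5≤11 ✓
Π(2lᵢ+1) = 9×15×11 = 1485
triangle coeff Δ(4,7,5) = 1/6126120
Σ_t [2,4]: t=2:+1/69120 t=3:−1/20736 t=4:+1/69120 = -1/51840
(3j)²=280/21879 [(4 7 5; 0 0 0)], sign=+1
Σ_t [0,1]: t=0:+1/1036800 t=1:−1/1209600 = 1/7257600
(3j)²=1/2210 [(4 7 5; 3 -5 2)], sign=-1
⇒ 4πI² = 420/48841
I = (-1)√(420/48841/(4π)) = -0.02615938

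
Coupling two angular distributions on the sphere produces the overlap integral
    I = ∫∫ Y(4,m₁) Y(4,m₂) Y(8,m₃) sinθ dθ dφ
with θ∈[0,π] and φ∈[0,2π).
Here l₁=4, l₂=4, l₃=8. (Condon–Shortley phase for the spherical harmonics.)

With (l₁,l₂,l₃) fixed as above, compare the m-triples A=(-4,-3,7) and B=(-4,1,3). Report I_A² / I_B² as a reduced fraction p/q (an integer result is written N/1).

39/1

l's match ⇒ only the (l;m) 3-j factors differ between A and B.
A: triangle coeff Δ(4,4,8) = 1/218790; Σ_t [0,0]: t=0:+1/203212800 = 1/203212800; (3j)²=1/34 [(4 4 8; -4 -3 7)], sign=-1
B: triangle coeff Δ(4,4,8) = 1/218790; Σ_t [0,0]: t=0:+1/29030400 = 1/29030400; (3j)²=1/1326 [(4 4 8; -4 1 3)], sign=-1
I_A²/I_B² = (1/34)/(1/1326) = 39/1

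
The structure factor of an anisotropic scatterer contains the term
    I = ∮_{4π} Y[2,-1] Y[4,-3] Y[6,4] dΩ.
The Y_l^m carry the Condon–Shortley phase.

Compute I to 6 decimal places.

m-sum 0 ✓  L=12 even ✓  2≤6≤6 ✓
Π(2lᵢ+1) = 5×9×13 = 585
triangle coeff Δ(2,4,6) = 1/6435
Σ_t [0,0]: t=0:+1/2304 = 1/2304
(3j)²=5/143 [(2 4 6; 0 0 0)], sign=+1
Σ_t [0,0]: t=0:+1/30240 = 1/30240
(3j)²=16/429 [(2 4 6; -1 -3 4)], sign=+1
⇒ 4πI² = 1200/1573
I = (+1)√(1200/1573/(4π)) = 0.24638901

0.246389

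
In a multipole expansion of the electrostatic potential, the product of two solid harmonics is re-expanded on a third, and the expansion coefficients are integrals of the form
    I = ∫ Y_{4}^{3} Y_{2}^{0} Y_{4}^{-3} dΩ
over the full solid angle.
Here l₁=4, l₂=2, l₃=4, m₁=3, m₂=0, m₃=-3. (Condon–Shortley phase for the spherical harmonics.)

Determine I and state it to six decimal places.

0.057344

Checks pass: Σm=0; 10 even; l₃=4∈[2,6].
(2·4+1)(2·2+1)(2·4+1) = 405
Δ: 2! 6! 2! / 11! → 1/13860
sum: t=0:+1/192 t=1:−1/36 t=2:+1/192 = -5/288
3j²(4 2 4; 0 0 0) = Δ·Π!·Σ² = 20/693  (sign -1)
sum: t=0:+1/480 t=1:−1/720 = 1/1440
3j²(4 2 4; 3 0 -3) = Δ·Π!·Σ² = 7/1980  (sign -1)
combine: 4πI² = 405·20/693·7/1980 = 5/121
take √, sign +1: I = 0.05734392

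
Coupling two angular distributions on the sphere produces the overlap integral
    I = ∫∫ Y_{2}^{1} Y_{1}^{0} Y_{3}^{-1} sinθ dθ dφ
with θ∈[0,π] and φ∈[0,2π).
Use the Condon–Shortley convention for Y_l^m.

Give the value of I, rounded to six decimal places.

Checks pass: Σm=0; 6 even; l₃=3∈[1,3].
(2·2+1)(2·1+1)(2·3+1) = 105
Δ: 0! 4! 2! / 7! → 1/105
sum: t=0:+1/4 = 1/4
3j²(2 1 3; 0 0 0) = Δ·Π!·Σ² = 3/35  (sign -1)
sum: t=0:+1/6 = 1/6
3j²(2 1 3; 1 0 -1) = Δ·Π!·Σ² = 8/105  (sign +1)
combine: 4πI² = 105·3/35·8/105 = 24/35
take √, sign -1: I = -0.23359668

-0.233597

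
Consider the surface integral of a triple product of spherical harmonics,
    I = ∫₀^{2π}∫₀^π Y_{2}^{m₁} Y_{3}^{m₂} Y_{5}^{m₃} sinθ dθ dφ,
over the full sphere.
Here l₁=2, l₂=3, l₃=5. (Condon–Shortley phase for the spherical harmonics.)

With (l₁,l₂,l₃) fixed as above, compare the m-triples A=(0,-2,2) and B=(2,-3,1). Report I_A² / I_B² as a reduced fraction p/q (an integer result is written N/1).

Shared (l₁,l₂,l₃)=(2,3,5): N and (l;000)² cancel in I_A²/I_B².
A: Δ = 0!·4!·6!/11! = 1/2310; Racah Σ t=0..0: t=0:+1/480 = 1/480; ⇒ 3j(2 3 5; 0 -2 2)² = 3/110, sgn -1
B: Δ = 0!·4!·6!/11! = 1/2310; Racah Σ t=0..0: t=0:+1/17280 = 1/17280; ⇒ 3j(2 3 5; 2 -3 1)² = 1/2310, sgn +1
I_A²/I_B² = (3/110)/(1/2310) = 63/1

63/1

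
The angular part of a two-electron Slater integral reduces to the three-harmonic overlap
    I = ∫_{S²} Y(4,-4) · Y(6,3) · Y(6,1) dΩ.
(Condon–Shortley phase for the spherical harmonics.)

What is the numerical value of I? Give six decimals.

-0.167630

m-sum 0 ✓  L=16 even ✓  2≤6≤10 ✓
Π(2lᵢ+1) = 9×13×13 = 1521
triangle coeff Δ(4,6,6) = 1/15315300
Σ_t [0,4]: t=0:+1/829440 t=1:−1/25920 t=2:+1/9216 t=3:−1/25920 t=4:+1/829440 = 7/207360
(3j)²=28/2431 [(4 6 6; 0 0 0)], sign=+1
Σ_t [4,4]: t=4:+1/414720 = 1/414720
(3j)²=49/2431 [(4 6 6; -4 3 1)], sign=-1
⇒ 4πI² = 12348/34969
I = (-1)√(12348/34969/(4π)) = -0.16763001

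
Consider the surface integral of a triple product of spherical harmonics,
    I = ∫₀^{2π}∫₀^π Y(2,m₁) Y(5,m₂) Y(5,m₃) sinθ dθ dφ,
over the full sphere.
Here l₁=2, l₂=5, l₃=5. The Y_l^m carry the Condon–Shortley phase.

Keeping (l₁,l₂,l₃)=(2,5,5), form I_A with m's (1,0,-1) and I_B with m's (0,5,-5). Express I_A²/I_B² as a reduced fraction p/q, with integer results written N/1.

1/45

l's match ⇒ only the (l;m) 3-j factors differ between A and B.
A: triangle coeff Δ(2,5,5) = 1/38610; Σ_t [0,1]: t=0:+1/1440 t=1:−1/1152 = -1/5760; (3j)²=1/858 [(2 5 5; 1 0 -1)], sign=-1
B: triangle coeff Δ(2,5,5) = 1/38610; Σ_t [2,2]: t=2:+1/161280 = 1/161280; (3j)²=15/286 [(2 5 5; 0 5 -5)], sign=+1
I_A²/I_B² = (1/858)/(15/286) = 1/45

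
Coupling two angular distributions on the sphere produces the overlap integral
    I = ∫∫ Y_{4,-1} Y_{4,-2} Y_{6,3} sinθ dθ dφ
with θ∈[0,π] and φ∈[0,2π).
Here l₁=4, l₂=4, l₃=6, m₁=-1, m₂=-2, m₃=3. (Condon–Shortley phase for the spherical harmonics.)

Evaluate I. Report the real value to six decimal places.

Rules hold: Σm=0, L=14 even, 0≤6≤8.
N = 9·9·13 = 1053
Δ = 2!·6!·6!/15! = 1/1261260
Racah Σ t=0..2: t=0:+1/4608 t=1:−1/1296 t=2:+1/4608 = -7/20736
⇒ 3j(4 4 6; 0 0 0)² = 20/1287, sgn -1
Racah Σ t=0..2: t=0:+1/11520 t=1:−1/5760 t=2:+1/51840 = -7/103680
⇒ 3j(4 4 6; -1 -2 3)² = 7/858, sgn +1
4πI² = N·(3j₀)²·(3jₘ)² = 210/1573
I = -1·√(0.133503/4π) = -0.10307192

-0.103072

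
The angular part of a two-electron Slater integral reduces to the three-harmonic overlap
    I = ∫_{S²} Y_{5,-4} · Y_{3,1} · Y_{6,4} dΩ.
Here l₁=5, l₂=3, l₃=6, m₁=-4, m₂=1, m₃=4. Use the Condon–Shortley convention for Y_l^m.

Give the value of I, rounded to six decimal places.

-4 + 1 + 4 = 1 ≠ 0: azimuthal integral kills it; I = 0

0.000000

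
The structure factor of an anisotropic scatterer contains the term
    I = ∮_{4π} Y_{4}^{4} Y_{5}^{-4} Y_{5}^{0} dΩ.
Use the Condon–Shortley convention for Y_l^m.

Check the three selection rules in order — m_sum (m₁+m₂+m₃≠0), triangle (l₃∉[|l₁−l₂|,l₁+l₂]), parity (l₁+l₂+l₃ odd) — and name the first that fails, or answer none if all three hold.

azimuthal sum: 4 − 4 + 0 = 0  ✓
1 ≤ 5 ≤ 9 (triangle on l)  ✓
L = 4 + 5 + 5 = 14 (even)  ✓

none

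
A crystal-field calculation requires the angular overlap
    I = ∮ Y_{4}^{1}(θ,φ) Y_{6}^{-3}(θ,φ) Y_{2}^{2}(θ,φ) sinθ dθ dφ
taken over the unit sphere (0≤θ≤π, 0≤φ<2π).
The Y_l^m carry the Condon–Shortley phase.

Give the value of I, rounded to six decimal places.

-0.178526

Checks pass: Σm=0; 12 even; l₃=2∈[2,10].
(2·4+1)(2·6+1)(2·2+1) = 585
Δ: 8! 0! 4! / 13! → 1/6435
sum: t=4:+1/2304 = 1/2304
3j²(4 6 2; 0 0 0) = Δ·Π!·Σ² = 5/143  (sign +1)
sum: t=3:−1/17280 = -1/17280
3j²(4 6 2; 1 -3 2) = Δ·Π!·Σ² = 14/715  (sign -1)
combine: 4πI² = 585·5/143·14/715 = 630/1573
take √, sign -1: I = -0.17852580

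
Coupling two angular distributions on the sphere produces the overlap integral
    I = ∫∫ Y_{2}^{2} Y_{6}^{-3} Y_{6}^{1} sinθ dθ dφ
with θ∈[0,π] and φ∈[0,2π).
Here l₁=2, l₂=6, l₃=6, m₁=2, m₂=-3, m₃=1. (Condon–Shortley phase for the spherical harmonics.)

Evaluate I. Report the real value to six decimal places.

0.177674

m-sum 0 ✓  L=14 even ✓  4≤6≤8 ✓
Π(2lᵢ+1) = 5×13×13 = 845
triangle coeff Δ(2,6,6) = 1/90090
Σ_t [0,2]: t=0:+1/69120 t=1:−1/14400 t=2:+1/69120 = -7/172800
(3j)²=14/715 [(2 6 6; 0 0 0)], sign=-1
Σ_t [0,0]: t=0:+1/120960 = 1/120960
(3j)²=24/1001 [(2 6 6; 2 -3 1)], sign=-1
⇒ 4πI² = 48/121
I = (+1)√(48/121/(4π)) = 0.17767364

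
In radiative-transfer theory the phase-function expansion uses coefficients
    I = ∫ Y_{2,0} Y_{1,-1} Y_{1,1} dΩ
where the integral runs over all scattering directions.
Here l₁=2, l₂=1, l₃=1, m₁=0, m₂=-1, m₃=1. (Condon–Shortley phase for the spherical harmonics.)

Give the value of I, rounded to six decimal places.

Rules hold: Σm=0, L=4 even, 1≤1≤3.
N = 5·3·3 = 45
Δ = 2!·2!·0!/5! = 1/30
Racah Σ t=1..1: t=1:−1/1 = -1/1
⇒ 3j(2 1 1; 0 0 0)² = 2/15, sgn +1
Racah Σ t=0..0: t=0:+1/4 = 1/4
⇒ 3j(2 1 1; 0 -1 1)² = 1/30, sgn +1
4πI² = N·(3j₀)²·(3jₘ)² = 1/5
I = +1·√(0.2/4π) = 0.12615663

0.126157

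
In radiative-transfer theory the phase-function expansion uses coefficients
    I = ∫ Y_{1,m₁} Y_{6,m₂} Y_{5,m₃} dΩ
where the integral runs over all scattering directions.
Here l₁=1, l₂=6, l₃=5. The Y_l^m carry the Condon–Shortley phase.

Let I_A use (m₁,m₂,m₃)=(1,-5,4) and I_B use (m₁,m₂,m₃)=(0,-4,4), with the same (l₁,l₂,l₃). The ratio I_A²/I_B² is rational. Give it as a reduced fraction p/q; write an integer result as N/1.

11/4

l's match ⇒ only the (l;m) 3-j factors differ between A and B.
A: triangle coeff Δ(1,6,5) = 1/858; Σ_t [0,0]: t=0:+1/725760 = 1/725760; (3j)²=5/78 [(1 6 5; 1 -5 4)], sign=-1
B: triangle coeff Δ(1,6,5) = 1/858; Σ_t [1,1]: t=1:−1/362880 = -1/362880; (3j)²=10/429 [(1 6 5; 0 -4 4)], sign=+1
I_A²/I_B² = (5/78)/(10/429) = 11/4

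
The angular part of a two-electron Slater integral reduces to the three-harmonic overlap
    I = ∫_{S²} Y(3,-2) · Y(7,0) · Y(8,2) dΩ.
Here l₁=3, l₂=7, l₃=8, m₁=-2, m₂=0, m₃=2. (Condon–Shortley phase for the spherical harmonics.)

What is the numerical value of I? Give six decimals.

Checks pass: Σm=0; 18 even; l₃=8∈[4,10].
(2·3+1)(2·7+1)(2·8+1) = 1785
Δ: 2! 4! 12! / 19! → 1/5290740
sum: t=0:+1/7257600 t=1:−1/2073600 t=2:+1/7257600 = -1/4838400
3j²(3 7 8; 0 0 0) = Δ·Π!·Σ² = 252/20995  (sign -1)
sum: t=1:−1/12441600 t=2:+1/7257600 = 1/17418240
3j²(3 7 8; -2 0 2) = Δ·Π!·Σ² = 125/25194  (sign +1)
combine: 4πI² = 1785·252/20995·125/25194 = 110250/1037153
take √, sign -1: I = -0.09197355

-0.091974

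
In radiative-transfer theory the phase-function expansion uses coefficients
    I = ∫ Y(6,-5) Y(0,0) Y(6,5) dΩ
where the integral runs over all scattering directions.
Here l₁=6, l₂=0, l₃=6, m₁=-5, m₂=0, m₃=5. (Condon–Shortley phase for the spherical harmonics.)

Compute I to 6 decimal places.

-0.282095

Rules hold: Σm=0, L=12 even, 6≤6≤6.
N = 13·1·13 = 169
Δ = 0!·12!·0!/13! = 1/13
Racah Σ t=0..0: t=0:+1/518400 = 1/518400
⇒ 3j(6 0 6; 0 0 0)² = 1/13, sgn +1
Racah Σ t=0..0: t=0:+1/39916800 = 1/39916800
⇒ 3j(6 0 6; -5 0 5)² = 1/13, sgn -1
4πI² = N·(3j₀)²·(3jₘ)² = 1/1
I = -1·√(1/4π) = -0.28209479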